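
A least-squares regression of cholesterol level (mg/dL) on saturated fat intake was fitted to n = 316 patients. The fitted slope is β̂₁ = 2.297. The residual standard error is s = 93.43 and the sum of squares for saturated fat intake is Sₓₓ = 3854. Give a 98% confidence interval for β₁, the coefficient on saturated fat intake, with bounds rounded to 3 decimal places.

(-1.222, 5.816)

SE(β̂₁) = s/√Sₓₓ = 93.43/√3854 = 1.50498.
df = n − 2 = 314.
t* = t_{0.01, 314} = 2.338282.
Margin = t* × SE = 2.338282 × 1.50498 = 3.51907.
CI: 2.297 ± 3.51907 → (-1.222, 5.816).
With 98% confidence, each one-unit increase in saturated fat intake is associated with a change of between -1.222 and 5.816 mg/dL in cholesterol level.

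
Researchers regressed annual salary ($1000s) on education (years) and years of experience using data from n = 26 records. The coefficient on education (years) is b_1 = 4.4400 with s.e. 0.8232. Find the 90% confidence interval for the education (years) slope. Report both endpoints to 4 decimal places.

df = n − k − 1 = 26 − 2 − 1 = 23.
t* = t_{0.05, 23} = 1.713872.
Margin = t* × SE = 1.713872 × 0.8232 = 1.410859.
CI: 4.4400 ± 1.410859 → (3.0291, 5.8509).
With 90% confidence, each one-unit increase in education (years) is associated with a change of between 3.0291 and 5.8509 $1000s in annual salary, holding the other predictors fixed.

(3.0291, 5.8509)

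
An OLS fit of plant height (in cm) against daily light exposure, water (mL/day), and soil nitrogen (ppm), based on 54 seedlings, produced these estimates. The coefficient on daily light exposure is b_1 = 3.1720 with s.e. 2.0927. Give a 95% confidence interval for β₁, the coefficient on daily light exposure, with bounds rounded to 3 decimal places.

df = n − k − 1 = 54 − 3 − 1 = 50.
t* = t_{0.025, 50} = 2.008559.
Margin = t* × SE = 2.008559 × 2.0927 = 4.20331.
CI: 3.1720 ± 4.20331 → (-1.031, 7.375).
With 95% confidence, each one-unit increase in daily light exposure is associated with a change of between -1.031 and 7.375 cm in plant height, holding the other predictors fixed.

(-1.031, 7.375)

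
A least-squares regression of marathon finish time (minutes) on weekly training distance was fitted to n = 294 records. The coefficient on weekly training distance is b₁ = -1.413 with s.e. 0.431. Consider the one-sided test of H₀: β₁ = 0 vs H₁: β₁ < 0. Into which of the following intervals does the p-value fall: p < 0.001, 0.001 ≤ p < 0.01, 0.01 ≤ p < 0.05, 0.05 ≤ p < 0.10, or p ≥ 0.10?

p < 0.001

t = -1.413 / 0.431 = -3.278.
df = n − 2 = 294 − 2 = 292.
One-sided p = P(T_{292} < t) ≈ 0.0006.
So p < 0.001.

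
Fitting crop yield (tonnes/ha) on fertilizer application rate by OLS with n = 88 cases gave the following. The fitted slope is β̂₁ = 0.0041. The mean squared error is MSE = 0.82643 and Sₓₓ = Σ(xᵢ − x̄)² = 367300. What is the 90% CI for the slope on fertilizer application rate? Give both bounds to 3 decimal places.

(0.002, 0.007)

SE(β̂₁) = √(MSE/Sₓₓ) = √(0.82643/367300) = 0.0015.
df = n − 2 = 86.
t* = t_{0.05, 86} = 1.662765.
Margin = t* × SE = 1.662765 × 0.0015 = 0.00249.
CI: 0.0041 ± 0.00249 → (0.002, 0.007).
With 90% confidence, each one-unit increase in fertilizer application rate is associated with a change of between 0.002 and 0.007 tonnes/ha in crop yield.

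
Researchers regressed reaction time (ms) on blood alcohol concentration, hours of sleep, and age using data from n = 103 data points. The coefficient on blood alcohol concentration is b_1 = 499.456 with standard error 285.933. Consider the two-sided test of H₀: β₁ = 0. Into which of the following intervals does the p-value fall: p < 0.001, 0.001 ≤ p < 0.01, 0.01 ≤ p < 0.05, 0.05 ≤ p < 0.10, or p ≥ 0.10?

t = 499.456 / 285.933 = 1.747.
df = n − k − 1 = 103 − 3 − 1 = 99.
Two-sided p = 2·P(T_{99} > |t|) ≈ 0.0838.
So 0.05 ≤ p < 0.10.

0.05 ≤ p < 0.10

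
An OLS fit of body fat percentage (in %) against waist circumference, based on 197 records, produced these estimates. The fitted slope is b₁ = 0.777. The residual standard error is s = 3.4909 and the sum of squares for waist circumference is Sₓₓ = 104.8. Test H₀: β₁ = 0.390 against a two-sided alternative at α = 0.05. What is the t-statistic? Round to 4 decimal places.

t = 1.1349

SE(b₁) = s/√Sₓₓ = 3.4909/√104.8 = 0.341002.
t = (0.777 − 0.390) / 0.341002 = 1.1349.
df = n − 2 = 195.
Two-sided p ≈ 0.2578, which is ≥ 0.05, so fail to reject H₀.
The data are consistent with a true slope of 0.390 % per unit of waist circumference.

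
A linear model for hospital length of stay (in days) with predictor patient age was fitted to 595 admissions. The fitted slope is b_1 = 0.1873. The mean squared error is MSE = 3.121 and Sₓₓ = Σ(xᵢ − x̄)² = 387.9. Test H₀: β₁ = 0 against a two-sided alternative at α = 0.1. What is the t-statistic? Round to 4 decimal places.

t = 2.0881

SE(b_1) = √(MSE/Sₓₓ) = √(3.121/387.9) = 0.0896989.
t = 0.1873 / 0.0896989 = 2.0881.
df = n − 2 = 593.
Two-sided p ≈ 0.0372, which is < 0.1, so reject H₀.
There is evidence that patient age is associated with hospital length of stay.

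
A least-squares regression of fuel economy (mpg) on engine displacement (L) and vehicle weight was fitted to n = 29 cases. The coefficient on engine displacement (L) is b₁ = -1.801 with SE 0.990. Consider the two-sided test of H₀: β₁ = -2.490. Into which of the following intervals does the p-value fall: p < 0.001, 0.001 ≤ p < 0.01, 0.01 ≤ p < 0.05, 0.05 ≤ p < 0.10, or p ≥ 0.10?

p ≥ 0.10

t = (-1.801 − (-2.490)) / 0.990 = 0.696.
df = n − k − 1 = 29 − 2 − 1 = 26.
Two-sided p = 2·P(T_{26} > |t|) ≈ 0.4926.
So p ≥ 0.10.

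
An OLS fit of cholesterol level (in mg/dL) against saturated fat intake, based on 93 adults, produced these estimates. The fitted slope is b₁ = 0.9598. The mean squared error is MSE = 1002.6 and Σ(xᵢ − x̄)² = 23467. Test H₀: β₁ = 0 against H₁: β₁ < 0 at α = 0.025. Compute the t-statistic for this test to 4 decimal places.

SE(b₁) = √(MSE/Sₓₓ) = √(1002.6/23467) = 0.206697.
t = 0.9598 / 0.206697 = 4.6435.
df = n − 2 = 91.
One-sided p ≈ 1.0000, which is ≥ 0.025, so fail to reject H₀.
The data do not give significant evidence that the true slope on saturated fat intake is negative.

t = 4.6435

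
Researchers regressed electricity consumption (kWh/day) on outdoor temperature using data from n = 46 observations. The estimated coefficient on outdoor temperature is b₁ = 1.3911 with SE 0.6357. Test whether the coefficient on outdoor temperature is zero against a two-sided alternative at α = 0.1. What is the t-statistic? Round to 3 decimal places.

H₀: β₁ = 0 vs H₁: β₁ ≠ 0.
t = (b₁ − β₁⁰)/SE = 1.3911 / 0.6357 = 2.188.
df = n − 2 = 46 − 2 = 44.
Two-sided p ≈ 0.0340, which is < 0.1, so reject H₀.
There is evidence that outdoor temperature is associated with electricity consumption.

t = 2.188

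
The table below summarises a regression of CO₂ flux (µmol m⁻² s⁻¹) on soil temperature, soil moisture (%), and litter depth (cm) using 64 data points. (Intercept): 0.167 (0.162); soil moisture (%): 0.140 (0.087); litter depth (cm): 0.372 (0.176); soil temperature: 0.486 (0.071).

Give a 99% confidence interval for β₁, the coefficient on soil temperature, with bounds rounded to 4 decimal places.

Read off: b = 0.486, SE = 0.071 for soil temperature.
df = n − k − 1 = 64 − 3 − 1 = 60.
t* = t_{0.005, 60} = 2.660283.
Margin = t* × SE = 2.660283 × 0.071 = 0.188880.
CI: 0.486 ± 0.188880 → (0.2971, 0.6749).

(0.2971, 0.6749)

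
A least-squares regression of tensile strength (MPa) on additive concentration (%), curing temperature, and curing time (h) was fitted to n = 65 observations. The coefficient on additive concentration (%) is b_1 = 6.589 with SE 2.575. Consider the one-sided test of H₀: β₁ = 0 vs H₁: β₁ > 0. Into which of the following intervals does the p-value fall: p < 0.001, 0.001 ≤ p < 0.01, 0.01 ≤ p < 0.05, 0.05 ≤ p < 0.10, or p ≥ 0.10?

0.001 ≤ p < 0.01

t = 6.589 / 2.575 = 2.559.
df = n − k − 1 = 65 − 3 − 1 = 61.
One-sided p = P(T_{61} > t) ≈ 0.0065.
So 0.001 ≤ p < 0.01.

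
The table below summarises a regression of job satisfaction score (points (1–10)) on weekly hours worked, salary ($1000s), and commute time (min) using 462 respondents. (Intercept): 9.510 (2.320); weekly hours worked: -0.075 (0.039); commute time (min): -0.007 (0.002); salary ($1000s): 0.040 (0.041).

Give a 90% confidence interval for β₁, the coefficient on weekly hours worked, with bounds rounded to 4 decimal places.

Read off: b = -0.075, SE = 0.039 for weekly hours worked.
df = n − k − 1 = 462 − 3 − 1 = 458.
t* = t_{0.05, 458} = 1.648187.
Margin = t* × SE = 1.648187 × 0.039 = 0.064279.
CI: -0.075 ± 0.064279 → (-0.1393, -0.0107).

(-0.1393, -0.0107)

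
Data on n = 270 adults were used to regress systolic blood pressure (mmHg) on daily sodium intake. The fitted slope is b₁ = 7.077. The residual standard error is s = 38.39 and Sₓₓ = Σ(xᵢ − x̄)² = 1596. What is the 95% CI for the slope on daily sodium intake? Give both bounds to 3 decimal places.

SE(b₁) = s/√Sₓₓ = 38.39/√1596 = 0.960952.
df = n − 2 = 268.
t* = t_{0.025, 268} = 1.968855.
Margin = t* × SE = 1.968855 × 0.960952 = 1.89198.
CI: 7.077 ± 1.89198 → (5.185, 8.969).
With 95% confidence, each one-unit increase in daily sodium intake is associated with a change of between 5.185 and 8.969 mmHg in systolic blood pressure.

(5.185, 8.969)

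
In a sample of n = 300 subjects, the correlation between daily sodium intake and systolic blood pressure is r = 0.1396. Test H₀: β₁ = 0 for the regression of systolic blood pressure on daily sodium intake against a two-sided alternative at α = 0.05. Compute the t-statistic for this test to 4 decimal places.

t = 2.4337

t = r·√(n − 2)/√(1 − r²) = 0.1396·√298/√0.980512 = 2.4337.
df = n − 2 = 298.
Two-sided p ≈ 0.0155, which is < 0.05, so reject H₀.
There is evidence of a linear association between daily sodium intake and systolic blood pressure.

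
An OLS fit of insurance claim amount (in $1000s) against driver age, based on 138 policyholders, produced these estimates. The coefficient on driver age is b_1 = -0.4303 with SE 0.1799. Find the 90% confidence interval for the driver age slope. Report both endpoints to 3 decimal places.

df = n − 2 = 138 − 2 = 136.
t* = t_{0.05, 136} = 1.656135.
Margin = t* × SE = 1.656135 × 0.1799 = 0.29794.
CI: -0.4303 ± 0.29794 → (-0.728, -0.132).
With 90% confidence, each one-unit increase in driver age is associated with a change of between -0.728 and -0.132 $1000s in insurance claim amount.

(-0.728, -0.132)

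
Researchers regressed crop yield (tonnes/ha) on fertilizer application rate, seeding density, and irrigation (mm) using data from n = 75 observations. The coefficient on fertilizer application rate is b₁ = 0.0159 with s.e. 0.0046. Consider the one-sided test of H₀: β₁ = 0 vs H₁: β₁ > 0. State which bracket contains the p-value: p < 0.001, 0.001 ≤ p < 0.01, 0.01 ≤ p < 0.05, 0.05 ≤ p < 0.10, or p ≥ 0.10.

t = 0.0159 / 0.0046 = 3.457.
df = n − k − 1 = 75 − 3 − 1 = 71.
One-sided p = P(T_{71} > t) ≈ 0.0005.
So p < 0.001.

p < 0.001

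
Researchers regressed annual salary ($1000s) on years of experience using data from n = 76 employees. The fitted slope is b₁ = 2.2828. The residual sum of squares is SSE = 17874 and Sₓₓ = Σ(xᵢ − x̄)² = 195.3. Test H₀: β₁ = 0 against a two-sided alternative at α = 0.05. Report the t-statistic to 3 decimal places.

t = 2.053

MSE = SSE/(n − 2) = 17874/74 = 241.541.
SE(b₁) = √(MSE/Sₓₓ) = √(241.541/195.3) = 1.1121.
t = 2.2828 / 1.1121 = 2.053.
df = n − 2 = 74.
Two-sided p ≈ 0.0436, which is < 0.05, so reject H₀.
There is evidence that years of experience is associated with annual salary.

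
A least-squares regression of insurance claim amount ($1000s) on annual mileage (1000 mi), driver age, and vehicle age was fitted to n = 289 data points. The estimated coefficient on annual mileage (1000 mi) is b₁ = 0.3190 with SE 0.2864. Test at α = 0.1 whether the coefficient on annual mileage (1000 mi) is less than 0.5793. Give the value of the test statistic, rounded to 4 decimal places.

H₀: β₁ = 0.5793 vs H₁: β₁ < 0.5793.
t = (b₁ − β₁⁰)/SE = (0.3190 − 0.5793) / 0.2864 = -0.9089.
df = n − k − 1 = 289 − 3 − 1 = 285.
One-sided p ≈ 0.1821, which is ≥ 0.1, so fail to reject H₀.
The data do not give significant evidence that the true slope on annual mileage (1000 mi) is below 0.5793 $1000s per unit, holding the other predictors fixed.

t = -0.9089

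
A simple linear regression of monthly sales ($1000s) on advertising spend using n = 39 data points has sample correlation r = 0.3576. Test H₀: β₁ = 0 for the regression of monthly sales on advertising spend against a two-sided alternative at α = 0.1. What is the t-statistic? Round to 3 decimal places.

t = r·√(n − 2)/√(1 − r²) = 0.3576·√37/√0.872122 = 2.329.
df = n − 2 = 37.
Two-sided p ≈ 0.0254, which is < 0.1, so reject H₀.
There is evidence of a linear association between advertising spend and monthly sales.

t = 2.329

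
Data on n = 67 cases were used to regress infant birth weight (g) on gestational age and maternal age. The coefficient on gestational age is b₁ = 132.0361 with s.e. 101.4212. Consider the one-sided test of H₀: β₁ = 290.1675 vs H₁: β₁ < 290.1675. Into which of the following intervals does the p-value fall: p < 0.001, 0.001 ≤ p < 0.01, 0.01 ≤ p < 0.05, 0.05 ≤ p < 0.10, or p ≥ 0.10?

t = (132.0361 − 290.1675) / 101.4212 = -1.559.
df = n − k − 1 = 67 − 2 − 1 = 64.
One-sided p = P(T_{64} < t) ≈ 0.0619.
So 0.05 ≤ p < 0.10.

0.05 ≤ p < 0.10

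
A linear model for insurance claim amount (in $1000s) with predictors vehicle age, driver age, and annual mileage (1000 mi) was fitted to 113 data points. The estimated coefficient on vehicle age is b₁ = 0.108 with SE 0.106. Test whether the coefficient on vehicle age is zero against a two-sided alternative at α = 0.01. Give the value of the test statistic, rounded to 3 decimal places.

H₀: β₁ = 0 vs H₁: β₁ ≠ 0.
t = (b₁ − β₁⁰)/SE = 0.108 / 0.106 = 1.019.
df = n − k − 1 = 113 − 3 − 1 = 109.
Two-sided p ≈ 0.3105, which is ≥ 0.01, so fail to reject H₀.
The data do not give significant evidence of an association between vehicle age and insurance claim amount, after adjusting for the other predictors.

t = 1.019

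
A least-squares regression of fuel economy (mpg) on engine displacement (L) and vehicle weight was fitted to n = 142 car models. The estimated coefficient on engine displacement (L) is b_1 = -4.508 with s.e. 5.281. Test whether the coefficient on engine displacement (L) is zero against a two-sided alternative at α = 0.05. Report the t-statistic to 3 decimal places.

t = -0.854

H₀: β₁ = 0 vs H₁: β₁ ≠ 0.
t = (b_1 − β₁⁰)/SE = -4.508 / 5.281 = -0.854.
df = n − k − 1 = 142 − 2 − 1 = 139.
Two-sided p ≈ 0.3948, which is ≥ 0.05, so fail to reject H₀.
The data do not give significant evidence of an association between engine displacement (L) and fuel economy, after adjusting for the other predictors.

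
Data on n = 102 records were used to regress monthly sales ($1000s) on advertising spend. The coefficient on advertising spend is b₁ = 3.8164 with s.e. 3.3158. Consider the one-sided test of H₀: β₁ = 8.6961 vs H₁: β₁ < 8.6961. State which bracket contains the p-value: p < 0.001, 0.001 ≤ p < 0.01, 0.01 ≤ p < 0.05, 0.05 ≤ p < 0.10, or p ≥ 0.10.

0.05 ≤ p < 0.10

t = (3.8164 − 8.6961) / 3.3158 = -1.472.
df = n − 2 = 102 − 2 = 100.
One-sided p = P(T_{100} < t) ≈ 0.0721.
So 0.05 ≤ p < 0.10.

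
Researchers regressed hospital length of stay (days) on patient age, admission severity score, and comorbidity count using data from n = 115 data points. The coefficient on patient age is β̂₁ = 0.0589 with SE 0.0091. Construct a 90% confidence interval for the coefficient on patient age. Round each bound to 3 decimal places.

(0.044, 0.074)

df = n − k − 1 = 115 − 3 − 1 = 111.
t* = t_{0.05, 111} = 1.658697.
Margin = t* × SE = 1.658697 × 0.0091 = 0.01509.
CI: 0.0589 ± 0.01509 → (0.044, 0.074).
With 90% confidence, each one-unit increase in patient age is associated with a change of between 0.044 and 0.074 days in hospital length of stay, holding the other predictors fixed.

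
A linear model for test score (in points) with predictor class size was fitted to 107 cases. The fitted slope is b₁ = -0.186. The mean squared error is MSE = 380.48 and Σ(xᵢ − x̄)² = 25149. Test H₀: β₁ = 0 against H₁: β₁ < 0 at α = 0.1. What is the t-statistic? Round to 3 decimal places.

t = -1.512

SE(b₁) = √(MSE/Sₓₓ) = √(380.48/25149) = 0.123.
t = -0.186 / 0.123 = -1.512.
df = n − 2 = 105.
One-sided p ≈ 0.0667, which is < 0.1, so reject H₀.
There is evidence that the true slope on class size is negative.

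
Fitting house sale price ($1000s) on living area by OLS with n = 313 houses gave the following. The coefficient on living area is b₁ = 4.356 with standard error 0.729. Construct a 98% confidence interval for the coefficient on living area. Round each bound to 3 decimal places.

df = n − 2 = 313 − 2 = 311.
t* = t_{0.01, 311} = 2.338398.
Margin = t* × SE = 2.338398 × 0.729 = 1.70469.
CI: 4.356 ± 1.70469 → (2.651, 6.061).
With 98% confidence, each one-unit increase in living area is associated with a change of between 2.651 and 6.061 $1000s in house sale price.

(2.651, 6.061)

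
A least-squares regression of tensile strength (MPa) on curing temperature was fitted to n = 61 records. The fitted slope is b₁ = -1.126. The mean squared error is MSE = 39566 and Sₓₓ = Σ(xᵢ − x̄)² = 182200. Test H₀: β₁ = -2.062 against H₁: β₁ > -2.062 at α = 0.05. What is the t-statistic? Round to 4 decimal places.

t = 2.0086

SE(b₁) = √(MSE/Sₓₓ) = √(39566/182200) = 0.466001.
t = (-1.126 − (-2.062)) / 0.466001 = 2.0086.
df = n − 2 = 59.
One-sided p ≈ 0.0246, which is < 0.05, so reject H₀.
There is evidence that the true slope on curing temperature exceeds -2.062 MPa per unit.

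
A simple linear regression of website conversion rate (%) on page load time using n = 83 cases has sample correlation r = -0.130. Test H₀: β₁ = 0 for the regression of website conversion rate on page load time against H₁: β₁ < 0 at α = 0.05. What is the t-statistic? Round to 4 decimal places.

t = r·√(n − 2)/√(1 − r²) = -0.130·√81/√0.9831 = -1.1800.
df = n − 2 = 81.
One-sided p ≈ 0.1207, which is ≥ 0.05, so fail to reject H₀.
The data do not give significant evidence of a linear association between page load time and website conversion rate.

t = -1.1800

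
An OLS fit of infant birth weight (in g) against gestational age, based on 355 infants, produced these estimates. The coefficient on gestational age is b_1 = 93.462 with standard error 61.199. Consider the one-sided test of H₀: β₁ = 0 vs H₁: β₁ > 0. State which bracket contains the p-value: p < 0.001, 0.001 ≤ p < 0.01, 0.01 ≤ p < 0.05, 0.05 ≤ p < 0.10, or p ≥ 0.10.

t = 93.462 / 61.199 = 1.527.
df = n − 2 = 355 − 2 = 353.
One-sided p = P(T_{353} > t) ≈ 0.0638.
So 0.05 ≤ p < 0.10.

0.05 ≤ p < 0.10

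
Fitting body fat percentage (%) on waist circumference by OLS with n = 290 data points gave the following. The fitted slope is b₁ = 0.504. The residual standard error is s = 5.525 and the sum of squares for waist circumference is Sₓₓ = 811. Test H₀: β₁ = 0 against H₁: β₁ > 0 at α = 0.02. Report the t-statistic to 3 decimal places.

t = 2.598

SE(b₁) = s/√Sₓₓ = 5.525/√811 = 0.194009.
t = 0.504 / 0.194009 = 2.598.
df = n − 2 = 288.
One-sided p ≈ 0.0049, which is < 0.02, so reject H₀.
There is evidence that the true slope on waist circumference is positive.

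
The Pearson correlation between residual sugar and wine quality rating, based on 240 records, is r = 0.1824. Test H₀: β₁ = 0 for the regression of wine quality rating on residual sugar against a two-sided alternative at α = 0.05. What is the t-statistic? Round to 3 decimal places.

t = 2.862

t = r·√(n − 2)/√(1 − r²) = 0.1824·√238/√0.96673 = 2.862.
df = n − 2 = 238.
Two-sided p ≈ 0.0046, which is < 0.05, so reject H₀.
There is evidence of a linear association between residual sugar and wine quality rating.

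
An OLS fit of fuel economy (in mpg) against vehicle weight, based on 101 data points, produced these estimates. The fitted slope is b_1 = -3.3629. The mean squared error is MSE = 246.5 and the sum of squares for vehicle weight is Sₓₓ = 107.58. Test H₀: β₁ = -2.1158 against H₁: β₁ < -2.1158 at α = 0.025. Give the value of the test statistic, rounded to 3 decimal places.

t = -0.824

SE(b_1) = √(MSE/Sₓₓ) = √(246.5/107.58) = 1.51371.
t = (-3.3629 − (-2.1158)) / 1.51371 = -0.824.
df = n − 2 = 99.
One-sided p ≈ 0.2060, which is ≥ 0.025, so fail to reject H₀.
The data do not give significant evidence that the true slope on vehicle weight is below -2.1158 mpg per unit.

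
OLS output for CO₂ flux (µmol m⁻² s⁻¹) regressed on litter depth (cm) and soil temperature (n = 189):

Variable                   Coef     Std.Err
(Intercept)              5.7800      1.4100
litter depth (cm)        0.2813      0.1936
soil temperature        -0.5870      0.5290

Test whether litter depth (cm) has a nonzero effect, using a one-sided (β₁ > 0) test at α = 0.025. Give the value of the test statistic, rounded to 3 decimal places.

Read off: b = 0.2813, SE = 0.1936 for litter depth (cm).
H₀: β₁ = 0 vs H₁: β₁ > 0.
t = 0.2813 / 0.1936 = 1.453.
df = n − k − 1 = 189 − 2 − 1 = 186.
One-sided p ≈ 0.0740, which is ≥ 0.025, so fail to reject H₀.
The data do not give significant evidence that the true slope on litter depth (cm) is positive, holding the other predictors fixed.

t = 1.453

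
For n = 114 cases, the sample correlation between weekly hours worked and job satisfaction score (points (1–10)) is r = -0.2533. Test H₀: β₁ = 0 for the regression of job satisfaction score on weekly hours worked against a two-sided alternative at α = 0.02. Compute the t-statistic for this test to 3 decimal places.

t = -2.771

t = r·√(n − 2)/√(1 − r²) = -0.2533·√112/√0.935839 = -2.771.
df = n − 2 = 112.
Two-sided p ≈ 0.0065, which is < 0.02, so reject H₀.
There is evidence of a linear association between weekly hours worked and job satisfaction score.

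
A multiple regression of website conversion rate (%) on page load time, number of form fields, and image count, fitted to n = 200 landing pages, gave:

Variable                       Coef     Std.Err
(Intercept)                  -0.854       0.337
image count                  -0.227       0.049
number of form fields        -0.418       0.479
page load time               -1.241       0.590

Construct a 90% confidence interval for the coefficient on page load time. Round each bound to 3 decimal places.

(-2.216, -0.266)

Read off: b = -1.241, SE = 0.590 for page load time.
df = n − k − 1 = 200 − 3 − 1 = 196.
t* = t_{0.05, 196} = 1.652665.
Margin = t* × SE = 1.652665 × 0.590 = 0.97507.
CI: -1.241 ± 0.97507 → (-2.216, -0.266).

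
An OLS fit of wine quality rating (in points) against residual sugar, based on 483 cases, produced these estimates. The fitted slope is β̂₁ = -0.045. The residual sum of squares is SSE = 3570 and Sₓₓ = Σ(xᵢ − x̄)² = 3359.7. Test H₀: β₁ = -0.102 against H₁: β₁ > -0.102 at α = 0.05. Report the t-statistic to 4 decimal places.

MSE = SSE/(n − 2) = 3570/481 = 7.42204.
SE(β̂₁) = √(MSE/Sₓₓ) = √(7.42204/3359.7) = 0.0470015.
t = (-0.045 − (-0.102)) / 0.0470015 = 1.2127.
df = n − 2 = 481.
One-sided p ≈ 0.1129, which is ≥ 0.05, so fail to reject H₀.
The data do not give significant evidence that the true slope on residual sugar exceeds -0.102 points per unit.

t = 1.2127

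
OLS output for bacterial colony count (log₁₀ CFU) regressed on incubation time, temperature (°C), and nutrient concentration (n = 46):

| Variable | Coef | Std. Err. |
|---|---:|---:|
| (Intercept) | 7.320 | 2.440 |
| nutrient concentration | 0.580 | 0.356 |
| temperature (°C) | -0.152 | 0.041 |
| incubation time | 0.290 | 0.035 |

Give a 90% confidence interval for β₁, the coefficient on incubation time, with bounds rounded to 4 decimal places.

Read off: b = 0.290, SE = 0.035 for incubation time.
df = n − k − 1 = 46 − 3 − 1 = 42.
t* = t_{0.05, 42} = 1.681952.
Margin = t* × SE = 1.681952 × 0.035 = 0.058868.
CI: 0.290 ± 0.058868 → (0.2311, 0.3489).

(0.2311, 0.3489)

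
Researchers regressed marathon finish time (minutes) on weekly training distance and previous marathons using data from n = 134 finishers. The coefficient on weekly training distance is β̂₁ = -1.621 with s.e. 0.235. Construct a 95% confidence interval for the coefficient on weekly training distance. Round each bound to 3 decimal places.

(-2.086, -1.156)

df = n − k − 1 = 134 − 2 − 1 = 131.
t* = t_{0.025, 131} = 1.978239.
Margin = t* × SE = 1.978239 × 0.235 = 0.46489.
CI: -1.621 ± 0.46489 → (-2.086, -1.156).
With 95% confidence, each one-unit increase in weekly training distance is associated with a change of between -2.086 and -1.156 minutes in marathon finish time, holding the other predictors fixed.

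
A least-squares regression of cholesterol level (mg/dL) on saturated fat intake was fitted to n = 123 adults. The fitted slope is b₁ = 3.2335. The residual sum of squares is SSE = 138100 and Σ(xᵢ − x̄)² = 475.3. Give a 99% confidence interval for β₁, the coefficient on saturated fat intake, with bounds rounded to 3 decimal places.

(-0.822, 7.289)

MSE = SSE/(n − 2) = 138100/121 = 1141.32.
SE(b₁) = √(MSE/Sₓₓ) = √(1141.32/475.3) = 1.5496.
df = n − 2 = 121.
t* = t_{0.005, 121} = 2.617072.
Margin = t* × SE = 2.617072 × 1.5496 = 4.05542.
CI: 3.2335 ± 4.05542 → (-0.822, 7.289).
With 99% confidence, each one-unit increase in saturated fat intake is associated with a change of between -0.822 and 7.289 mg/dL in cholesterol level.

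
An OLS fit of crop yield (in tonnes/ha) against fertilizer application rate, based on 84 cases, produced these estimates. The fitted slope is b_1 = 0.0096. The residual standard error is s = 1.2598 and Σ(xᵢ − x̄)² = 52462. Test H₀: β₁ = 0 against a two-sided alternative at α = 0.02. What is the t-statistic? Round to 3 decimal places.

SE(b_1) = s/√Sₓₓ = 1.2598/√52462 = 0.00550021.
t = 0.0096 / 0.00550021 = 1.745.
df = n − 2 = 82.
Two-sided p ≈ 0.0847, which is ≥ 0.02, so fail to reject H₀.
The data do not give significant evidence of an association between fertilizer application rate and crop yield.

t = 1.745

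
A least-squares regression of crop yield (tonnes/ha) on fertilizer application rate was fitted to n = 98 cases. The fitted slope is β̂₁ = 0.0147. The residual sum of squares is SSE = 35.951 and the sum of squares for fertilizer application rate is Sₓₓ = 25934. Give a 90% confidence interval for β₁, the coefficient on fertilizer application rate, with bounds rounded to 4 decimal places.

MSE = SSE/(n − 2) = 35.951/96 = 0.37449.
SE(β̂₁) = √(MSE/Sₓₓ) = √(0.37449/25934) = 0.00380001.
df = n − 2 = 96.
t* = t_{0.05, 96} = 1.660881.
Margin = t* × SE = 1.660881 × 0.00380001 = 0.006311.
CI: 0.0147 ± 0.006311 → (0.0084, 0.0210).
With 90% confidence, each one-unit increase in fertilizer application rate is associated with a change of between 0.0084 and 0.0210 tonnes/ha in crop yield.

(0.0084, 0.0210)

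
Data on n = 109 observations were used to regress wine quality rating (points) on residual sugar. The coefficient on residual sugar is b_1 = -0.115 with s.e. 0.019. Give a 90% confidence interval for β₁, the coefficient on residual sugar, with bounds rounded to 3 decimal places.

(-0.147, -0.083)

df = n − 2 = 109 − 2 = 107.
t* = t_{0.05, 107} = 1.659219.
Margin = t* × SE = 1.659219 × 0.019 = 0.03153.
CI: -0.115 ± 0.03153 → (-0.147, -0.083).
With 90% confidence, each one-unit increase in residual sugar is associated with a change of between -0.147 and -0.083 points in wine quality rating.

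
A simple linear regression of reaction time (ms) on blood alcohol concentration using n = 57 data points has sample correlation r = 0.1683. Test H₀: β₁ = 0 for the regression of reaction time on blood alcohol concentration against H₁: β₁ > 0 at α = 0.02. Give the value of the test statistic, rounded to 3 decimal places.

t = 1.266

t = r·√(n − 2)/√(1 − r²) = 0.1683·√55/√0.971675 = 1.266.
df = n − 2 = 55.
One-sided p ≈ 0.1054, which is ≥ 0.02, so fail to reject H₀.
The data do not give significant evidence of a linear association between blood alcohol concentration and reaction time.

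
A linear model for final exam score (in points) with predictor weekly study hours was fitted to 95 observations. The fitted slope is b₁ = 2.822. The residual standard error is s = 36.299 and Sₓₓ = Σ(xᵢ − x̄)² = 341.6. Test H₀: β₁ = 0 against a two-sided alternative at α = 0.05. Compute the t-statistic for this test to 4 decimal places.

t = 1.4369

SE(b₁) = s/√Sₓₓ = 36.299/√341.6 = 1.96397.
t = 2.822 / 1.96397 = 1.4369.
df = n − 2 = 93.
Two-sided p ≈ 0.1541, which is ≥ 0.05, so fail to reject H₀.
The data do not give significant evidence of an association between weekly study hours and final exam score.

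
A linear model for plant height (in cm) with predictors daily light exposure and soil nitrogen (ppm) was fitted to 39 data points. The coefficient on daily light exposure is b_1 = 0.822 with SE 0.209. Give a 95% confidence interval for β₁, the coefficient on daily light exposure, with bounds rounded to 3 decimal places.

(0.398, 1.246)

df = n − k − 1 = 39 − 2 − 1 = 36.
t* = t_{0.025, 36} = 2.028094.
Margin = t* × SE = 2.028094 × 0.209 = 0.42387.
CI: 0.822 ± 0.42387 → (0.398, 1.246).
With 95% confidence, each one-unit increase in daily light exposure is associated with a change of between 0.398 and 1.246 cm in plant height, holding the other predictors fixed.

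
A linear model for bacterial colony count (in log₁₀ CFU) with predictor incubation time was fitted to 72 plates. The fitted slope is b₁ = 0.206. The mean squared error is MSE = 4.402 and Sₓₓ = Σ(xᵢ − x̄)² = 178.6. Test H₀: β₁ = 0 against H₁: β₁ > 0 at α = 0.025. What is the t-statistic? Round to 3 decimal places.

SE(b₁) = √(MSE/Sₓₓ) = √(4.402/178.6) = 0.156994.
t = 0.206 / 0.156994 = 1.312.
df = n − 2 = 70.
One-sided p ≈ 0.0969, which is ≥ 0.025, so fail to reject H₀.
The data do not give significant evidence that the true slope on incubation time is positive.

t = 1.312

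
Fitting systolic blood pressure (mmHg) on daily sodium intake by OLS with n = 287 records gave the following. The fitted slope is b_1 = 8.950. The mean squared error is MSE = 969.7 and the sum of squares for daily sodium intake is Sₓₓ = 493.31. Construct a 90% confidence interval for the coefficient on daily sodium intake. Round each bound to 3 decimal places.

SE(b_1) = √(MSE/Sₓₓ) = √(969.7/493.31) = 1.40203.
df = n − 2 = 285.
t* = t_{0.05, 285} = 1.650218.
Margin = t* × SE = 1.650218 × 1.40203 = 2.31366.
CI: 8.950 ± 2.31366 → (6.636, 11.264).
With 90% confidence, each one-unit increase in daily sodium intake is associated with a change of between 6.636 and 11.264 mmHg in systolic blood pressure.

(6.636, 11.264)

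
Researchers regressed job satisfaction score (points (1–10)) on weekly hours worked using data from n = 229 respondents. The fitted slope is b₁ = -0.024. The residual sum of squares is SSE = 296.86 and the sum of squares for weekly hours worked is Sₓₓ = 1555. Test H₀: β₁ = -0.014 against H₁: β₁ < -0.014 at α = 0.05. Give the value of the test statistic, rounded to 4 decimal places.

t = -0.3448

MSE = SSE/(n − 2) = 296.86/227 = 1.30775.
SE(b₁) = √(MSE/Sₓₓ) = √(1.30775/1555) = 0.029.
t = (-0.024 − (-0.014)) / 0.029 = -0.3448.
df = n − 2 = 227.
One-sided p ≈ 0.3653, which is ≥ 0.05, so fail to reject H₀.
The data do not give significant evidence that the true slope on weekly hours worked is below -0.014 points (1–10) per unit.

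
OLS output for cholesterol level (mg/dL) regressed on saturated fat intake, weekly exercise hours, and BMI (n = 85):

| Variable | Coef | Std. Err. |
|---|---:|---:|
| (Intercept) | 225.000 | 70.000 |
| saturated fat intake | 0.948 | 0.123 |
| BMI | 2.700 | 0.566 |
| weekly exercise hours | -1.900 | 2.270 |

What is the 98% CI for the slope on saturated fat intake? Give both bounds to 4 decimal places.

(0.6561, 1.2399)

Read off: b = 0.948, SE = 0.123 for saturated fat intake.
df = n − k − 1 = 85 − 3 − 1 = 81.
t* = t_{0.01, 81} = 2.37327.
Margin = t* × SE = 2.37327 × 0.123 = 0.291912.
CI: 0.948 ± 0.291912 → (0.6561, 1.2399).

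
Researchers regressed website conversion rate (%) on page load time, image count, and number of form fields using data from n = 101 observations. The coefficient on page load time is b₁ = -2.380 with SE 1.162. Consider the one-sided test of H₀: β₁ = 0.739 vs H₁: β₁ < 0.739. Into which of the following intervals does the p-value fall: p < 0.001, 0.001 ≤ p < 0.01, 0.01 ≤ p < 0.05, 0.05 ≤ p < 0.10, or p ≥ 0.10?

0.001 ≤ p < 0.01

t = (-2.380 − 0.739) / 1.162 = -2.684.
df = n − k − 1 = 101 − 3 − 1 = 97.
One-sided p = P(T_{97} < t) ≈ 0.0043.
So 0.001 ≤ p < 0.01.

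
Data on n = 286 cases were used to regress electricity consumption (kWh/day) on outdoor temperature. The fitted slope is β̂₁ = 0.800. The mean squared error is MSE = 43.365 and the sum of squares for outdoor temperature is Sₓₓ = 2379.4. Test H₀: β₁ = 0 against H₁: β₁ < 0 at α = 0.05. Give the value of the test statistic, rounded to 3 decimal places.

t = 5.926

SE(β̂₁) = √(MSE/Sₓₓ) = √(43.365/2379.4) = 0.135001.
t = 0.800 / 0.135001 = 5.926.
df = n − 2 = 284.
One-sided p ≈ 1.0000, which is ≥ 0.05, so fail to reject H₀.
The data do not give significant evidence that the true slope on outdoor temperature is negative.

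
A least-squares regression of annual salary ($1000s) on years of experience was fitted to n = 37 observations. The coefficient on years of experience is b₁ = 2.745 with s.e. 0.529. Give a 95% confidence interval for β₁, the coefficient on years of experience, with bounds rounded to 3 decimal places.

df = n − 2 = 37 − 2 = 35.
t* = t_{0.025, 35} = 2.030108.
Margin = t* × SE = 2.030108 × 0.529 = 1.07393.
CI: 2.745 ± 1.07393 → (1.671, 3.819).
With 95% confidence, each one-unit increase in years of experience is associated with a change of between 1.671 and 3.819 $1000s in annual salary.

(1.671, 3.819)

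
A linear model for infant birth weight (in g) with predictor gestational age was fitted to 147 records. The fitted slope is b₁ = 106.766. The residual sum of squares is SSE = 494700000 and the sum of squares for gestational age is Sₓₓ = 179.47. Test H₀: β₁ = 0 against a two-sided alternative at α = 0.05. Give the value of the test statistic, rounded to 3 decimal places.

MSE = SSE/(n − 2) = 494700000/145 = 3.41172e+06.
SE(b₁) = √(MSE/Sₓₓ) = √(3.41172e+06/179.47) = 137.877.
t = 106.766 / 137.877 = 0.774.
df = n − 2 = 145.
Two-sided p ≈ 0.4400, which is ≥ 0.05, so fail to reject H₀.
The data do not give significant evidence of an association between gestational age and infant birth weight.

t = 0.774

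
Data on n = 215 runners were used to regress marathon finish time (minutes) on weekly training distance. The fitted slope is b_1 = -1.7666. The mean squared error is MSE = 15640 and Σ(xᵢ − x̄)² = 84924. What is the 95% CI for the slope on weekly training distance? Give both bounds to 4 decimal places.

SE(b_1) = √(MSE/Sₓₓ) = √(15640/84924) = 0.429144.
df = n − 2 = 213.
t* = t_{0.025, 213} = 1.971164.
Margin = t* × SE = 1.971164 × 0.429144 = 0.845913.
CI: -1.7666 ± 0.845913 → (-2.6125, -0.9207).
With 95% confidence, each one-unit increase in weekly training distance is associated with a change of between -2.6125 and -0.9207 minutes in marathon finish time.

(-2.6125, -0.9207)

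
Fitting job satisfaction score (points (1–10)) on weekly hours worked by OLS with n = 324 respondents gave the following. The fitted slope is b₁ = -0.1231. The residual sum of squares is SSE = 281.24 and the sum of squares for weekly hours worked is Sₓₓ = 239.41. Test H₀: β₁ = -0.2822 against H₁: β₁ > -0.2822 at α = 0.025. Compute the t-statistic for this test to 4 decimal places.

MSE = SSE/(n − 2) = 281.24/322 = 0.873416.
SE(b₁) = √(MSE/Sₓₓ) = √(0.873416/239.41) = 0.0604004.
t = (-0.1231 − (-0.2822)) / 0.0604004 = 2.6341.
df = n − 2 = 322.
One-sided p ≈ 0.0044, which is < 0.025, so reject H₀.
There is evidence that the true slope on weekly hours worked exceeds -0.2822 points (1–10) per unit.

t = 2.6341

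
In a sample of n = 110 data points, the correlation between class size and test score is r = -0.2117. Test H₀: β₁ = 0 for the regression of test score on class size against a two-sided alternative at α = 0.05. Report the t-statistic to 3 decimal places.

t = r·√(n − 2)/√(1 − r²) = -0.2117·√108/√0.955183 = -2.251.
df = n − 2 = 108.
Two-sided p ≈ 0.0264, which is < 0.05, so reject H₀.
There is evidence of a linear association between class size and test score.

t = -2.251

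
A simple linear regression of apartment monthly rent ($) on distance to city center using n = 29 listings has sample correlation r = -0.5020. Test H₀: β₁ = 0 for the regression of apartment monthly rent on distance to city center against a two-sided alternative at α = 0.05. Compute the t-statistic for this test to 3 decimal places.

t = r·√(n − 2)/√(1 − r²) = -0.5020·√27/√0.747996 = -3.016.
df = n − 2 = 27.
Two-sided p ≈ 0.0055, which is < 0.05, so reject H₀.
There is evidence of a linear association between distance to city center and apartment monthly rent.

t = -3.016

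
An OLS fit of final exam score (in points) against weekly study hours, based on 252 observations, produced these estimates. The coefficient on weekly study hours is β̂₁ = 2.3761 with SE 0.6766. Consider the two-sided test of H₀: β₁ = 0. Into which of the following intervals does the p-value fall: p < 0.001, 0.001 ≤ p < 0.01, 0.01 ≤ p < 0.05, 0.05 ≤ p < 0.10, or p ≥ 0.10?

p < 0.001

t = 2.3761 / 0.6766 = 3.512.
df = n − 2 = 252 − 2 = 250.
Two-sided p = 2·P(T_{250} > |t|) ≈ 0.0005.
So p < 0.001.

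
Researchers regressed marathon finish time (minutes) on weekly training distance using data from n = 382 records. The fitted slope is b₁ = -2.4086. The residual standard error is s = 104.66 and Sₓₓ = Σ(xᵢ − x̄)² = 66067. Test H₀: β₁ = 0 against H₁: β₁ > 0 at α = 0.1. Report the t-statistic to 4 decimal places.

SE(b₁) = s/√Sₓₓ = 104.66/√66067 = 0.407182.
t = -2.4086 / 0.407182 = -5.9153.
df = n − 2 = 380.
One-sided p ≈ 1.0000, which is ≥ 0.1, so fail to reject H₀.
The data do not give significant evidence that the true slope on weekly training distance is positive.

t = -5.9153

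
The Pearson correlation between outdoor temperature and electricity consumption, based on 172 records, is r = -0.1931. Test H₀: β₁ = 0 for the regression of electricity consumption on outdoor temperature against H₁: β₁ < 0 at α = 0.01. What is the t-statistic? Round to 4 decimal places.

t = -2.5660

t = r·√(n − 2)/√(1 − r²) = -0.1931·√170/√0.962712 = -2.5660.
df = n − 2 = 170.
One-sided p ≈ 0.0056, which is < 0.01, so reject H₀.
There is evidence of a linear association between outdoor temperature and electricity consumption.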